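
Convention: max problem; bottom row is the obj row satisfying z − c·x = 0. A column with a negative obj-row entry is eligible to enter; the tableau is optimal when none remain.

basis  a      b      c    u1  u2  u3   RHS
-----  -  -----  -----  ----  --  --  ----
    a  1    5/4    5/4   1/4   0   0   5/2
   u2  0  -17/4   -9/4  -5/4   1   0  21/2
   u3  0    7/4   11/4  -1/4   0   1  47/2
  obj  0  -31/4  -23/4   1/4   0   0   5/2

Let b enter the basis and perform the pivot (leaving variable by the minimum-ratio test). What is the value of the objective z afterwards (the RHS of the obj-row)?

Ratio test on column b — row 1: (5/2)/(5/4) = 2; row 2: entry -17/4 ≤ 0; row 3: (47/2)/(7/4) = 94/7. Minimum is 2 at row 1 (a leaves); pivot element 5/4.
Pivot on row 1; the obj-row RHS becomes 5/2 − (-31/4)·2 = 18.

18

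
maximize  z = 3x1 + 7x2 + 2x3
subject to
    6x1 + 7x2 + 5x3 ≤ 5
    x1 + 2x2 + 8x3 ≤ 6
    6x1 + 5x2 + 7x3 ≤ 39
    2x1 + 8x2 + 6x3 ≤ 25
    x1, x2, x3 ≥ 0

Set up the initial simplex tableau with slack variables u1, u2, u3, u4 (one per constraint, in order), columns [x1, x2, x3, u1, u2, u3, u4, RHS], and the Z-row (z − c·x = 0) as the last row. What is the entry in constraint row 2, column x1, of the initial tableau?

Constraint 2 has coefficient 1 on x1.

1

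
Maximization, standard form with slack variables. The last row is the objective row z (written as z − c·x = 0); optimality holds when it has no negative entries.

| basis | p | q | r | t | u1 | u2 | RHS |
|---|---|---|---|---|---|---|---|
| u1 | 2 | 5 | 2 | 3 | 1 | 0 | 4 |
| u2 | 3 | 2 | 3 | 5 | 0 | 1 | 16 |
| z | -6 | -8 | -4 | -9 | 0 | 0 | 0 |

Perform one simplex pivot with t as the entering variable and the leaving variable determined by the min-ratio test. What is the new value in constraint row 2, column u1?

-5/3

Ratio test on column t — row 1: 4/3 = 4/3; row 2: 16/5 = 16/5. Minimum is 4/3 at row 1 (u1 leaves); pivot element 3.
Divide row 1 by 3; eliminate column t from the other rows.
Row 2 update in column u1: 0 − 5·(1/3) = -5/3.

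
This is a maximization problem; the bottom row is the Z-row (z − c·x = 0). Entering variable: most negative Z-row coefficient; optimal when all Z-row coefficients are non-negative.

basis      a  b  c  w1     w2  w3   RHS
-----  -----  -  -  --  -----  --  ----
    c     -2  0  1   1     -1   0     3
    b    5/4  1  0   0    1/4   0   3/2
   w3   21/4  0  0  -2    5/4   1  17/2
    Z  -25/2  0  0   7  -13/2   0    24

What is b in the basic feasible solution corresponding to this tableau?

b is basic (row 2); its value is the RHS of that row, 3/2.

3/2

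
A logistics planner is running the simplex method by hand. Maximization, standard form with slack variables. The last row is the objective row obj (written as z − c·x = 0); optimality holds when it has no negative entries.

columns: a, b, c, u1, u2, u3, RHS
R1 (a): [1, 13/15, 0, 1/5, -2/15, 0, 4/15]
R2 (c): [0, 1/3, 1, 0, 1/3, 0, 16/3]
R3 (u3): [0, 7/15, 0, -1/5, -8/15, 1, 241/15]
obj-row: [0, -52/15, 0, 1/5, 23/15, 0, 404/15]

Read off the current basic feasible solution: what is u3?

u3 is basic (row 3); its value is the RHS of that row, 241/15.

241/15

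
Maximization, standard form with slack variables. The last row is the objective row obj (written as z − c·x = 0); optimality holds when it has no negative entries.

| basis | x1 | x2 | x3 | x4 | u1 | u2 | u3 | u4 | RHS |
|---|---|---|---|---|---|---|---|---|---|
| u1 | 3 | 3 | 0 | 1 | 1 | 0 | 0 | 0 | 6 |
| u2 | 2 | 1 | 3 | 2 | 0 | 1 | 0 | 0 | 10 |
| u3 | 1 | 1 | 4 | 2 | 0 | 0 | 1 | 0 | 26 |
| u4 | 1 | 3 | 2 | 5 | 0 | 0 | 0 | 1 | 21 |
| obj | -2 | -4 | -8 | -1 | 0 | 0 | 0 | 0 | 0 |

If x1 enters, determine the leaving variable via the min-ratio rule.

Column x1 entries and ratios — u1: 6/3 = 2; u2: 10/2 = 5; u3: 26/1 = 26; u4: 21/1 = 21.
Smallest ratio is 2 in the row of u1, so u1 leaves.

u1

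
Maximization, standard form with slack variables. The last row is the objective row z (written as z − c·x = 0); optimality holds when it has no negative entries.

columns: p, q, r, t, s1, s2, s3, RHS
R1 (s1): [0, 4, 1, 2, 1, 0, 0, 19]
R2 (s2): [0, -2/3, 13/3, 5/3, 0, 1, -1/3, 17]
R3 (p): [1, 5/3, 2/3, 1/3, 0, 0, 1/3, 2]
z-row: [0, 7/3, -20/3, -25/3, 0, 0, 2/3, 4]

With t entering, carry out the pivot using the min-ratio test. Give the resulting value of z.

54

Ratio test on column t — row 1: 19/2 = 19/2; row 2: 17/(5/3) = 51/5; row 3: 2/(1/3) = 6. Minimum is 6 at row 3 (p leaves); pivot element 1/3.
Pivot on row 3; the z-row RHS becomes 4 − (-25/3)·6 = 54.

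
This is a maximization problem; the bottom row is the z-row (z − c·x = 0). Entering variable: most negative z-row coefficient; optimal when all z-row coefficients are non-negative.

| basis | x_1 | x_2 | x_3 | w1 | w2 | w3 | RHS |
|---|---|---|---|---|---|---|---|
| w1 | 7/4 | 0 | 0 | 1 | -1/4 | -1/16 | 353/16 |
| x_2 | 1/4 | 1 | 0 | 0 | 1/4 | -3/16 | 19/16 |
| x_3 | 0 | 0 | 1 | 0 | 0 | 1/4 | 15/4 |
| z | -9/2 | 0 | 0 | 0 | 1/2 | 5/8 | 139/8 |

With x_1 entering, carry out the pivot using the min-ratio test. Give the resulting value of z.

155/4

Ratio test on column x_1 — row 1: (353/16)/(7/4) = 353/28; row 2: (19/16)/(1/4) = 19/4; row 3: entry 0 ≤ 0. Minimum is 19/4 at row 2 (x_2 leaves); pivot element 1/4.
Pivot on row 2; the z-row RHS becomes 139/8 − (-9/2)·(19/4) = 155/4.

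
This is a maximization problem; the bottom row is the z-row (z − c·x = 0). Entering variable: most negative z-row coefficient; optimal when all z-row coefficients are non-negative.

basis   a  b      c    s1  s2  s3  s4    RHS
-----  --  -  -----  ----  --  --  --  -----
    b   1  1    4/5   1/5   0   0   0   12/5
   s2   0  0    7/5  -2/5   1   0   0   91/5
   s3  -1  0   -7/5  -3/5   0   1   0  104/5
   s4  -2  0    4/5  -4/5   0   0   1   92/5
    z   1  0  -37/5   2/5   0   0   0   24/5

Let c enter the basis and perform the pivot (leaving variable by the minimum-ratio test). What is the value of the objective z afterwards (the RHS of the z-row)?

Ratio test on column c — row 1: (12/5)/(4/5) = 3; row 2: (91/5)/(7/5) = 13; row 3: entry -7/5 ≤ 0; row 4: (92/5)/(4/5) = 23. Minimum is 3 at row 1 (b leaves); pivot element 4/5.
Pivot on row 1; the z-row RHS becomes 24/5 − (-37/5)·3 = 27.

27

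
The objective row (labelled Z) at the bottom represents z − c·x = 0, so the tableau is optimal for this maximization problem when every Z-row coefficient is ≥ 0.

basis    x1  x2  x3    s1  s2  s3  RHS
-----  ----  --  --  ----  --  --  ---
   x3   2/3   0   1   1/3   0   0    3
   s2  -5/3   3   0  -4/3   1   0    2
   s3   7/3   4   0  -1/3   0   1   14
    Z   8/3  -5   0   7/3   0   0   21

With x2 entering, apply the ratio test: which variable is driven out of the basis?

s2

Column x2 entries and ratios — x3: 0 ≤ 0, skip; s2: 2/3 = 2/3; s3: 14/4 = 7/2.
Smallest ratio is 2/3 in the row of s2, so s2 leaves.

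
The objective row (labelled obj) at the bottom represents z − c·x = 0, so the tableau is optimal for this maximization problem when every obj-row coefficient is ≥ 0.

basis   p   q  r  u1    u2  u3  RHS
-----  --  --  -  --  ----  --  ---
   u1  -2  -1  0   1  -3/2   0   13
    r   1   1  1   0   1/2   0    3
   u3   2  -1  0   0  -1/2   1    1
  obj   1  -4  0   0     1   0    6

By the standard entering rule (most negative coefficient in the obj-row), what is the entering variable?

q

Negative obj-row entries: q: -4.
The most negative is -4 in column q, so q enters.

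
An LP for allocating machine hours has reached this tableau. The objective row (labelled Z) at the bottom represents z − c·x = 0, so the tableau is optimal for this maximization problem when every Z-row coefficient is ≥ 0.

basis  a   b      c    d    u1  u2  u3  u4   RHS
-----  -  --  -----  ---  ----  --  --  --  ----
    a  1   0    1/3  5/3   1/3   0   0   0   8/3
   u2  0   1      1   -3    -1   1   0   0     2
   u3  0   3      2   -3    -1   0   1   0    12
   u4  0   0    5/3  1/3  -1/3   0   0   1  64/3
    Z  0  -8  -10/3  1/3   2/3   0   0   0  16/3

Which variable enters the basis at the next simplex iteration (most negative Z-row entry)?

b

Negative Z-row entries: b: -8, c: -10/3.
The most negative is -8 in column b, so b enters.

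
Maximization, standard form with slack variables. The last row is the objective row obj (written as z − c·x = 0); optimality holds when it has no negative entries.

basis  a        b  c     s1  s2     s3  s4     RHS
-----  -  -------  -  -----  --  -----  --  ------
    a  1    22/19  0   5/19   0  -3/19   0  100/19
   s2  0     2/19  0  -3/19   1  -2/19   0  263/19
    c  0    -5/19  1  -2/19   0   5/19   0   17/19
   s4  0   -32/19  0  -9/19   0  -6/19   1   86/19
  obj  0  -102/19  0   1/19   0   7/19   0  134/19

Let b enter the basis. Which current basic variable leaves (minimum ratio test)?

Column b entries and ratios — a: (100/19)/(22/19) = 50/11; s2: (263/19)/(2/19) = 263/2; c: -5/19 ≤ 0, skip; s4: -32/19 ≤ 0, skip.
Smallest ratio is 50/11 in the row of a, so a leaves.

a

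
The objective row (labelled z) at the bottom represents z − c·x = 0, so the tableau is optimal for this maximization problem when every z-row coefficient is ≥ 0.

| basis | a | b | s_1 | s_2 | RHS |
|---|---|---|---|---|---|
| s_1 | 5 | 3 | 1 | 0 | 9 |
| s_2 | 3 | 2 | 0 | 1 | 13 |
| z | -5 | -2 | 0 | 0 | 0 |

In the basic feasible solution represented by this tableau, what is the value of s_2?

s_2 is basic (row 2); its value is the RHS of that row, 13.

13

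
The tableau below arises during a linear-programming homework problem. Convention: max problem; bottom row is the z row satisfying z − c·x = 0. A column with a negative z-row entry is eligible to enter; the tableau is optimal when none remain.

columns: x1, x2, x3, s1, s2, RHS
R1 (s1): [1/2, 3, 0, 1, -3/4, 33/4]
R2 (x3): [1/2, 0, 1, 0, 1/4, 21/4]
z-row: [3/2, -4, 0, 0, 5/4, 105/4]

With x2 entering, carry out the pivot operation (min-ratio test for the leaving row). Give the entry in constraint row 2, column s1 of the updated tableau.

Ratio test on column x2 — row 1: (33/4)/3 = 11/4; row 2: entry 0 ≤ 0. Minimum is 11/4 at row 1 (s1 leaves); pivot element 3.
Divide row 1 by 3; eliminate column x2 from the other rows.
Row 2 update in column s1: 0 − 0·(1/3) = 0.

0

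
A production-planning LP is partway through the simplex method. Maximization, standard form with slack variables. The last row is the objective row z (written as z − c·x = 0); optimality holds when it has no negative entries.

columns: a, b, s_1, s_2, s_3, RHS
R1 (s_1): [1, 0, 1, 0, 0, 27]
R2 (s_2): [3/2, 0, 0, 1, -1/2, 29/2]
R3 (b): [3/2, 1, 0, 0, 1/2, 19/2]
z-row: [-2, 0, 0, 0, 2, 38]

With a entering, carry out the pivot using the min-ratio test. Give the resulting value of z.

152/3

Ratio test on column a — row 1: 27/1 = 27; row 2: (29/2)/(3/2) = 29/3; row 3: (19/2)/(3/2) = 19/3. Minimum is 19/3 at row 3 (b leaves); pivot element 3/2.
Pivot on row 3; the z-row RHS becomes 38 − (-2)·(19/3) = 152/3.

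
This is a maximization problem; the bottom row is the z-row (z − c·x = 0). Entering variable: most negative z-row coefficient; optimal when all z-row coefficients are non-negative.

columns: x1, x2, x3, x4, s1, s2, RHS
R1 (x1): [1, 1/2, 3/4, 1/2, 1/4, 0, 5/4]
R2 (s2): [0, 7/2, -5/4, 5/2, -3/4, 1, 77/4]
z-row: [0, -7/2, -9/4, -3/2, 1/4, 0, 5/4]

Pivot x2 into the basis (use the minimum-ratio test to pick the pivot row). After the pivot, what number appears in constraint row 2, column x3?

-13/2

Ratio test on column x2 — row 1: (5/4)/(1/2) = 5/2; row 2: (77/4)/(7/2) = 11/2. Minimum is 5/2 at row 1 (x1 leaves); pivot element 1/2.
Divide row 1 by 1/2; eliminate column x2 from the other rows.
Row 2 update in column x3: -5/4 − (7/2)·(3/2) = -13/2.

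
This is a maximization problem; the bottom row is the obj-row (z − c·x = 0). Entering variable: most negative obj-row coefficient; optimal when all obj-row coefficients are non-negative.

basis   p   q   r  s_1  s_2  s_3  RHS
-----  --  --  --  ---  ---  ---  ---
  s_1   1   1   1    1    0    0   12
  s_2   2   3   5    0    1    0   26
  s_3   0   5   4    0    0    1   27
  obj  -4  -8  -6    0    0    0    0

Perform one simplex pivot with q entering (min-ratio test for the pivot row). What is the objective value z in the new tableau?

Ratio test on column q — row 1: 12/1 = 12; row 2: 26/3 = 26/3; row 3: 27/5 = 27/5. Minimum is 27/5 at row 3 (s_3 leaves); pivot element 5.
Pivot on row 3; the obj-row RHS becomes 0 − (-8)·(27/5) = 216/5.

216/5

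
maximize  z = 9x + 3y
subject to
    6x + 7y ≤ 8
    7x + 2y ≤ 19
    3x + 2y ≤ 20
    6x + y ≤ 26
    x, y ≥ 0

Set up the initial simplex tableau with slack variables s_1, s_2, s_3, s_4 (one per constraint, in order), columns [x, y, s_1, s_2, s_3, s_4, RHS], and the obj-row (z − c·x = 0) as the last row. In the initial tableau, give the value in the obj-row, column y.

The obj-row carries the negated objective coefficients: the y entry is -3.

-3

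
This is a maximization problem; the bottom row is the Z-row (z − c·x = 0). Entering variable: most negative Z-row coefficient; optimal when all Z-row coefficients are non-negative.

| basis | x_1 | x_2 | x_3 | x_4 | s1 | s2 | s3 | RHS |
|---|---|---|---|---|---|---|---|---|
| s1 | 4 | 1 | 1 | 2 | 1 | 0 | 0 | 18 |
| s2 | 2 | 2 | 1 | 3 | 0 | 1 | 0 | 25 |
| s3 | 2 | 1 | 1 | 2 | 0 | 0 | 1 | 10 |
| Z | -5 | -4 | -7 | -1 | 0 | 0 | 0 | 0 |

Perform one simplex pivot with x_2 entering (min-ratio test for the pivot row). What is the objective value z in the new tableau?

Ratio test on column x_2 — row 1: 18/1 = 18; row 2: 25/2 = 25/2; row 3: 10/1 = 10. Minimum is 10 at row 3 (s3 leaves); pivot element 1.
Pivot on row 3; the Z-row RHS becomes 0 − (-4)·10 = 40.

40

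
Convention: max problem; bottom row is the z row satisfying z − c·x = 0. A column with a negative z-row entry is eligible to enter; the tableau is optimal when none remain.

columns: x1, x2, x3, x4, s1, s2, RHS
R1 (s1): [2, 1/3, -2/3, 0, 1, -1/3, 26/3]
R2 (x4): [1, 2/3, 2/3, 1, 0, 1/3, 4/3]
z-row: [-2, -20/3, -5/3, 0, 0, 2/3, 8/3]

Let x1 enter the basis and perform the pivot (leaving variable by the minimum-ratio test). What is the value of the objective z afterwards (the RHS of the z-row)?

16/3

Ratio test on column x1 — row 1: (26/3)/2 = 13/3; row 2: (4/3)/1 = 4/3. Minimum is 4/3 at row 2 (x4 leaves); pivot element 1.
Pivot on row 2; the z-row RHS becomes 8/3 − (-2)·(4/3) = 16/3.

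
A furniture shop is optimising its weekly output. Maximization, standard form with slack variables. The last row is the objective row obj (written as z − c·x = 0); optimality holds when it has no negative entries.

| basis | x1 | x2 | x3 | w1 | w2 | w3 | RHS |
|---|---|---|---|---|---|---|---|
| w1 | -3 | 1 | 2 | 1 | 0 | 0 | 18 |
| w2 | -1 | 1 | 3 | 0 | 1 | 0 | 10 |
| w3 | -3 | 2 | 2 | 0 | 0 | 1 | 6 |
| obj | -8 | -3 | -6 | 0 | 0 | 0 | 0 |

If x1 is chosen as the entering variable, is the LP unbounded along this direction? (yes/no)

Every constraint-row entry in column x1 is ≤ 0, so increasing x1 is unbounded.

yes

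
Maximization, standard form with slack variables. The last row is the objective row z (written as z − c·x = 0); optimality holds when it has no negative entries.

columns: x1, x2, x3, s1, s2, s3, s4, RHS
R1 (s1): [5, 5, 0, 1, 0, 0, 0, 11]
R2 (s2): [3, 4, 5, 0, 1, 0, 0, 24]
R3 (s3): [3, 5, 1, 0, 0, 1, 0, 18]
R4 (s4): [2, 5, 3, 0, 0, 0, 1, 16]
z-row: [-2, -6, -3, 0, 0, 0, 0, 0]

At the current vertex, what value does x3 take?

x3 is not in the basis, so in the current basic feasible solution x3 = 0.

0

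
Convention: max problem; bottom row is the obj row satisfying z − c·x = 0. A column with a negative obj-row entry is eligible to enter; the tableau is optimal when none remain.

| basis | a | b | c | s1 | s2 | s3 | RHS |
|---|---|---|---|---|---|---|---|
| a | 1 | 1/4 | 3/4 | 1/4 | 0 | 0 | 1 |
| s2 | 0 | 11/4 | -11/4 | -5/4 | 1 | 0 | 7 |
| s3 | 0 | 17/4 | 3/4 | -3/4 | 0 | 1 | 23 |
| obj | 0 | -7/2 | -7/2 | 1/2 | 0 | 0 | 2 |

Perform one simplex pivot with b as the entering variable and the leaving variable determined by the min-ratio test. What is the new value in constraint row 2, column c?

Ratio test on column b — row 1: 1/(1/4) = 4; row 2: 7/(11/4) = 28/11; row 3: 23/(17/4) = 92/17. Minimum is 28/11 at row 2 (s2 leaves); pivot element 11/4.
Divide row 2 by 11/4; eliminate column b from the other rows.
In the new row 2, the c entry is the old entry divided by the pivot: (-11/4)/(11/4) = -1.

-1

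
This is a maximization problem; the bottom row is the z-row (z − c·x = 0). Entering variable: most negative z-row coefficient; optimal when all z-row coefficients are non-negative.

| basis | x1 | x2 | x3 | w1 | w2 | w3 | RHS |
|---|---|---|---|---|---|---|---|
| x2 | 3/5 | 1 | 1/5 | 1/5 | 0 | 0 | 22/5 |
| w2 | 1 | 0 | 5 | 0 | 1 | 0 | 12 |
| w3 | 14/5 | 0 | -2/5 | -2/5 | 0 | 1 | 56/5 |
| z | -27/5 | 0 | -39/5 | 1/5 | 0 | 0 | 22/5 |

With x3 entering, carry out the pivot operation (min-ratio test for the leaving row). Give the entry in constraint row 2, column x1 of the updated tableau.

1/5

Ratio test on column x3 — row 1: (22/5)/(1/5) = 22; row 2: 12/5 = 12/5; row 3: entry -2/5 ≤ 0. Minimum is 12/5 at row 2 (w2 leaves); pivot element 5.
Divide row 2 by 5; eliminate column x3 from the other rows.
In the new row 2, the x1 entry is the old entry divided by the pivot: 1/5 = 1/5.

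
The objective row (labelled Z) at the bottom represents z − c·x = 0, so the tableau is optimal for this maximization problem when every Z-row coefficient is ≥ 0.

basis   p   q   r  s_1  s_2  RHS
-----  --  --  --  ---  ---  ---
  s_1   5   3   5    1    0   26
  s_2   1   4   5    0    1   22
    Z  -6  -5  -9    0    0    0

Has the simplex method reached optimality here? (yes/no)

The Z-row has a negative entry -9 in column r, so it is not optimal.

no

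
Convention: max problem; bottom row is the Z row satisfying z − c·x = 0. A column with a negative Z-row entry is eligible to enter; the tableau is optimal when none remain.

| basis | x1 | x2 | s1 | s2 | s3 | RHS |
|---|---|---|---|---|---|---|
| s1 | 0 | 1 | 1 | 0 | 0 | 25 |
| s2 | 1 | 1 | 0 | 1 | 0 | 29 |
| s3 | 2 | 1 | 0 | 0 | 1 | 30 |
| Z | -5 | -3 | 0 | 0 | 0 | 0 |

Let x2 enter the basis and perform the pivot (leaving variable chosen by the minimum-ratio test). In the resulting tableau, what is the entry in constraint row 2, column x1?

1

Ratio test on column x2 — row 1: 25/1 = 25; row 2: 29/1 = 29; row 3: 30/1 = 30. Minimum is 25 at row 1 (s1 leaves); pivot element 1.
Divide row 1 by 1; eliminate column x2 from the other rows.
Row 2 update in column x1: 1 − 1·0 = 1.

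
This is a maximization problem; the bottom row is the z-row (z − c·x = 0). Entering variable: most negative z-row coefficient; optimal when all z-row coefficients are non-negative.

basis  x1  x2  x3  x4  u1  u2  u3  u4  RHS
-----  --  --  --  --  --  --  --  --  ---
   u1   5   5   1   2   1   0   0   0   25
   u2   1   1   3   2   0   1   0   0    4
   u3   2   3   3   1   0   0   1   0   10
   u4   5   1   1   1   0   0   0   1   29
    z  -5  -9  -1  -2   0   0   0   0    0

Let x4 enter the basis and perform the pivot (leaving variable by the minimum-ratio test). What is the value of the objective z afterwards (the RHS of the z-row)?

4

Ratio test on column x4 — row 1: 25/2 = 25/2; row 2: 4/2 = 2; row 3: 10/1 = 10; row 4: 29/1 = 29. Minimum is 2 at row 2 (u2 leaves); pivot element 2.
Pivot on row 2; the z-row RHS becomes 0 − (-2)·2 = 4.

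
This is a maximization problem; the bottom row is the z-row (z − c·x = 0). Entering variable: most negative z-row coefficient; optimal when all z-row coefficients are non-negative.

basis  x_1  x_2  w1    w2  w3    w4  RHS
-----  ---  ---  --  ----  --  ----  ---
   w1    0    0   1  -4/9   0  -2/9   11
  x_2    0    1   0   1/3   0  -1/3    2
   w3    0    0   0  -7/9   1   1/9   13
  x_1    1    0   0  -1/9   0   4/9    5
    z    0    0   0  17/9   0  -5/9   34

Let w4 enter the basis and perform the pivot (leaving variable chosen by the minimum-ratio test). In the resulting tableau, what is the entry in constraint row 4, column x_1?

Ratio test on column w4 — row 1: entry -2/9 ≤ 0; row 2: entry -1/3 ≤ 0; row 3: 13/(1/9) = 117; row 4: 5/(4/9) = 45/4. Minimum is 45/4 at row 4 (x_1 leaves); pivot element 4/9.
Divide row 4 by 4/9; eliminate column w4 from the other rows.
In the new row 4, the x_1 entry is the old entry divided by the pivot: 1/(4/9) = 9/4.

9/4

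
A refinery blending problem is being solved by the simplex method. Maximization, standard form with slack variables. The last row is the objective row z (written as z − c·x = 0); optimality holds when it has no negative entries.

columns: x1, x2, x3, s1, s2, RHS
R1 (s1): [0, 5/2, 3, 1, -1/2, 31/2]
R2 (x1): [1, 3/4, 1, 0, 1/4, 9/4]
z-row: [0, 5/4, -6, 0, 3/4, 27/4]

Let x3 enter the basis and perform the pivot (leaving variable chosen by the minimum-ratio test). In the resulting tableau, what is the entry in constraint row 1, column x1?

-3

Ratio test on column x3 — row 1: (31/2)/3 = 31/6; row 2: (9/4)/1 = 9/4. Minimum is 9/4 at row 2 (x1 leaves); pivot element 1.
Divide row 2 by 1; eliminate column x3 from the other rows.
Row 1 update in column x1: 0 − 3·1 = -3.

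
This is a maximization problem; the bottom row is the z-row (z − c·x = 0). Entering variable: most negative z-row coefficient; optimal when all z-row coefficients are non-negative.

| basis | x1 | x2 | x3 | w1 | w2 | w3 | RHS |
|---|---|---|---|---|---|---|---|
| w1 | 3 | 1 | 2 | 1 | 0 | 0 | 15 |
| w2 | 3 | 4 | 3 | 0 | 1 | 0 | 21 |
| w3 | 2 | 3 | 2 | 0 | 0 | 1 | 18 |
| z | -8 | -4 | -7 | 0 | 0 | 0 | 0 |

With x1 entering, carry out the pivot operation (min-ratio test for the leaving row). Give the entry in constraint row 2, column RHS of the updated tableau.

Ratio test on column x1 — row 1: 15/3 = 5; row 2: 21/3 = 7; row 3: 18/2 = 9. Minimum is 5 at row 1 (w1 leaves); pivot element 3.
Divide row 1 by 3; eliminate column x1 from the other rows.
Row 2 update in column RHS: 21 − 3·5 = 6.

6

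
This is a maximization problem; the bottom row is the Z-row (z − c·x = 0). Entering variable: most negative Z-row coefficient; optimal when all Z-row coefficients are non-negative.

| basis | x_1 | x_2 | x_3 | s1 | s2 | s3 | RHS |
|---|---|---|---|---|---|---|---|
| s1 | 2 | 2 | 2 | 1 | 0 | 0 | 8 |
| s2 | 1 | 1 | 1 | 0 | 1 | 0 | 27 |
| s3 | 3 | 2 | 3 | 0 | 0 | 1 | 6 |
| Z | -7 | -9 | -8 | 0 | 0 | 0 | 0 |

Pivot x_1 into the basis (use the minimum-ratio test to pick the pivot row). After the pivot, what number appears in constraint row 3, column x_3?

1

Ratio test on column x_1 — row 1: 8/2 = 4; row 2: 27/1 = 27; row 3: 6/3 = 2. Minimum is 2 at row 3 (s3 leaves); pivot element 3.
Divide row 3 by 3; eliminate column x_1 from the other rows.
In the new row 3, the x_3 entry is the old entry divided by the pivot: 3/3 = 1.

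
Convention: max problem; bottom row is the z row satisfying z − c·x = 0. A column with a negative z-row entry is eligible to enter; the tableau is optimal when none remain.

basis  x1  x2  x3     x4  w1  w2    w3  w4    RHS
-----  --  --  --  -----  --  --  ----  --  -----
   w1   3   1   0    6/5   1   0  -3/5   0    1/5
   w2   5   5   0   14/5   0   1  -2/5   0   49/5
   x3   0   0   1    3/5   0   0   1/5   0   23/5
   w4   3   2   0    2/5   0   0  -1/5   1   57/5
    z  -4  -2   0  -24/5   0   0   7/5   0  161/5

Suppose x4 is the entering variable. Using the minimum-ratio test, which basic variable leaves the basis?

w1

Column x4 entries and ratios — w1: (1/5)/(6/5) = 1/6; w2: (49/5)/(14/5) = 7/2; x3: (23/5)/(3/5) = 23/3; w4: (57/5)/(2/5) = 57/2.
Smallest ratio is 1/6 in the row of w1, so w1 leaves.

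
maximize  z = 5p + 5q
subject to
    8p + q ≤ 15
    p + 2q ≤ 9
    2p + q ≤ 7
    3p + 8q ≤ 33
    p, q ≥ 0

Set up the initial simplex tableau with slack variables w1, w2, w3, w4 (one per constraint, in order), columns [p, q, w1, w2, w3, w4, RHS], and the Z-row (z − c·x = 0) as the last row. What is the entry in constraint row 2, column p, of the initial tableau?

Constraint 2 has coefficient 1 on p.

1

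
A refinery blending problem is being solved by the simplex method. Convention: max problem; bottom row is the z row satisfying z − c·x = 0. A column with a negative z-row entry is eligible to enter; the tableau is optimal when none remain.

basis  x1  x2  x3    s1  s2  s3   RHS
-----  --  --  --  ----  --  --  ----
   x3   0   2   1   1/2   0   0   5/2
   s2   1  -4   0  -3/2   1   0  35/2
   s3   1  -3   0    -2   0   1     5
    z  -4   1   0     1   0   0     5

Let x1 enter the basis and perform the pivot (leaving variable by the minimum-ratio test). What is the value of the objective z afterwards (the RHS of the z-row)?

Ratio test on column x1 — row 1: entry 0 ≤ 0; row 2: (35/2)/1 = 35/2; row 3: 5/1 = 5. Minimum is 5 at row 3 (s3 leaves); pivot element 1.
Pivot on row 3; the z-row RHS becomes 5 − (-4)·5 = 25.

25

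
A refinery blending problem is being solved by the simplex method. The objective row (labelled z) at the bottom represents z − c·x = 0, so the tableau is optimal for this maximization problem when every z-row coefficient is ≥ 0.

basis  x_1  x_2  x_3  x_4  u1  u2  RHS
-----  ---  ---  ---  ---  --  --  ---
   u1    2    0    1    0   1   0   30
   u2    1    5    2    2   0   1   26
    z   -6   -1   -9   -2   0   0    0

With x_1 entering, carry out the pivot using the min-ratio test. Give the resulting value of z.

Ratio test on column x_1 — row 1: 30/2 = 15; row 2: 26/1 = 26. Minimum is 15 at row 1 (u1 leaves); pivot element 2.
Pivot on row 1; the z-row RHS becomes 0 − (-6)·15 = 90.

90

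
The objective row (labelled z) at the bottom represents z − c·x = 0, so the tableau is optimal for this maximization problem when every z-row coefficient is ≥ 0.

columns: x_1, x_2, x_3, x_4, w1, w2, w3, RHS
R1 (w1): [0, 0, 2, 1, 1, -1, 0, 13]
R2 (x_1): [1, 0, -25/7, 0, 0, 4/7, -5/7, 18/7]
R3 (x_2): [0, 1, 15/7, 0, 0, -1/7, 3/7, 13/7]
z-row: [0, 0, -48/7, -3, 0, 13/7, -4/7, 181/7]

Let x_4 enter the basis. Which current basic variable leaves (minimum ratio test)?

w1

Column x_4 entries and ratios — w1: 13/1 = 13; x_1: 0 ≤ 0, skip; x_2: 0 ≤ 0, skip.
Smallest ratio is 13 in the row of w1, so w1 leaves.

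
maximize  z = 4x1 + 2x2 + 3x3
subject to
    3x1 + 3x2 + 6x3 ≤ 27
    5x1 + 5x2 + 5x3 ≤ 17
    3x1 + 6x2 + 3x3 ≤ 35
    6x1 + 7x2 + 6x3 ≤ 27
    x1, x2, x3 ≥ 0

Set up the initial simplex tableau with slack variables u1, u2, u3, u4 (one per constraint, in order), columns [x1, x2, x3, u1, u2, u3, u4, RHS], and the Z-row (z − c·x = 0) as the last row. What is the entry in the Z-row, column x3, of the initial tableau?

-3

The Z-row carries the negated objective coefficients: the x3 entry is -3.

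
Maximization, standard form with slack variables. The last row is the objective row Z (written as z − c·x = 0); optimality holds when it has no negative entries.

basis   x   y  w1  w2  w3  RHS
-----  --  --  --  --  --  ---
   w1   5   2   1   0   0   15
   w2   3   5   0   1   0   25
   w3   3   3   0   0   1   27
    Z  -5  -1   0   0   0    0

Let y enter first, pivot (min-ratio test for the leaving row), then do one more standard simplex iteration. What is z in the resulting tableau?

205/19

Ratio test on column y — row 1: 15/2 = 15/2; row 2: 25/5 = 5; row 3: 27/3 = 9. Minimum is 5 at row 2 (w2 leaves); pivot element 5.
Pivot on row 2; the Z-row RHS becomes 0 − (-1)·5 = 5.
Next entering variable (most negative Z-row entry -22/5): x.
Ratio test on column x — row 1: 5/(19/5) = 25/19; row 2: 5/(3/5) = 25/3; row 3: 12/(6/5) = 10. Minimum is 25/19 at row 1 (w1 leaves); pivot element 19/5.
After the second pivot the Z-row RHS is 5 − (-22/5)·(25/19) = 205/19.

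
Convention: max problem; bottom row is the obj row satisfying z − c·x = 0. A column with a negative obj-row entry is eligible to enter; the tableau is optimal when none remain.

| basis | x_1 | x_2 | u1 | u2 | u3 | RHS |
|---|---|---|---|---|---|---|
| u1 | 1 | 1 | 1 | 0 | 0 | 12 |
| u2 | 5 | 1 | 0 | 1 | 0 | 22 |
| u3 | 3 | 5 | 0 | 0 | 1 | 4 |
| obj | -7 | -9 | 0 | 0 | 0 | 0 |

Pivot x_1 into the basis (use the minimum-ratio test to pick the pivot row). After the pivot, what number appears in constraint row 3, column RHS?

Ratio test on column x_1 — row 1: 12/1 = 12; row 2: 22/5 = 22/5; row 3: 4/3 = 4/3. Minimum is 4/3 at row 3 (u3 leaves); pivot element 3.
Divide row 3 by 3; eliminate column x_1 from the other rows.
In the new row 3, the RHS entry is the old entry divided by the pivot: 4/3 = 4/3.

4/3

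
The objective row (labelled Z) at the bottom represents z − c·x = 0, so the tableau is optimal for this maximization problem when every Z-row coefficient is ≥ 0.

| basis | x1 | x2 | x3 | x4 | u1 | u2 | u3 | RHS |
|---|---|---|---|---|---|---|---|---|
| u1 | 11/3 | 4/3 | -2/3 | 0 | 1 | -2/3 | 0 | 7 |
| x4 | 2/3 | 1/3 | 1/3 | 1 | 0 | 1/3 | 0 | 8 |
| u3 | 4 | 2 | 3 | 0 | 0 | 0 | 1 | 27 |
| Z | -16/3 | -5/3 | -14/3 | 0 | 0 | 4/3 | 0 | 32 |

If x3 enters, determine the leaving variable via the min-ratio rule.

u3

Column x3 entries and ratios — u1: -2/3 ≤ 0, skip; x4: 8/(1/3) = 24; u3: 27/3 = 9.
Smallest ratio is 9 in the row of u3, so u3 leaves.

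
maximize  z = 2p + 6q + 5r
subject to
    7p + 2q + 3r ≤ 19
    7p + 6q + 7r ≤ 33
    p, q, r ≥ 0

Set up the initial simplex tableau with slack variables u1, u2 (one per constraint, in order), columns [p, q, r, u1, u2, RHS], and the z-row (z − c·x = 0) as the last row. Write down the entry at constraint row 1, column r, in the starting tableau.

Constraint 1 has coefficient 3 on r.

3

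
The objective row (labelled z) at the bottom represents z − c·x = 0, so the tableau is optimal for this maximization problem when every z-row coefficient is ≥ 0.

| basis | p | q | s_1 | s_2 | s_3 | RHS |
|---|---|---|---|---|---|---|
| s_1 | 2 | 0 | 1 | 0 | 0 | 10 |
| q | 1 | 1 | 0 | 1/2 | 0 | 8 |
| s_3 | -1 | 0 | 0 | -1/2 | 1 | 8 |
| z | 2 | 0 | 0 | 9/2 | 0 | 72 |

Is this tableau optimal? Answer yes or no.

Every z-row coefficient is ≥ 0, so the tableau is optimal.

yes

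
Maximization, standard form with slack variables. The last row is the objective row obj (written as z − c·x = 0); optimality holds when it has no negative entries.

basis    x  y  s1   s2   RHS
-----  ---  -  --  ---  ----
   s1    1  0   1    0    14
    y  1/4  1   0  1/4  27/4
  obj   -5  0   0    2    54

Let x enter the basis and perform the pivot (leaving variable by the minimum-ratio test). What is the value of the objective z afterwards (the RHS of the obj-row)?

Ratio test on column x — row 1: 14/1 = 14; row 2: (27/4)/(1/4) = 27. Minimum is 14 at row 1 (s1 leaves); pivot element 1.
Pivot on row 1; the obj-row RHS becomes 54 − (-5)·14 = 124.

124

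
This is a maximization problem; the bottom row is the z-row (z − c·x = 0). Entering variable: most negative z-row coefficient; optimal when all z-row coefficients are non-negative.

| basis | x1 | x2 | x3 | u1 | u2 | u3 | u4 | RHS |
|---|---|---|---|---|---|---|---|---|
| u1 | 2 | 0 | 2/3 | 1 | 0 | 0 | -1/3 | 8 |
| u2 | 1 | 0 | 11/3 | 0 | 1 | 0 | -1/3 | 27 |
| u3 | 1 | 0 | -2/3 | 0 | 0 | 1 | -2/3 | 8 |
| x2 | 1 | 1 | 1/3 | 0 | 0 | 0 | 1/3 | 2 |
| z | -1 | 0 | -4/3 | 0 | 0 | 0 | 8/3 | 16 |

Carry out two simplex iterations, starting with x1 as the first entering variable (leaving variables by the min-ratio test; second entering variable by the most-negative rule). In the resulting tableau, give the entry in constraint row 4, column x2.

3

Ratio test on column x1 — row 1: 8/2 = 4; row 2: 27/1 = 27; row 3: 8/1 = 8; row 4: 2/1 = 2. Minimum is 2 at row 4 (x2 leaves); pivot element 1.
Divide row 4 by 1; eliminate column x1 from the other rows.
Second iteration: most negative z-row entry is -1 in column x3, so x3 enters.
Ratio test on column x3 — row 1: entry 0 ≤ 0; row 2: 25/(10/3) = 15/2; row 3: entry -1 ≤ 0; row 4: 2/(1/3) = 6. Minimum is 6 at row 4 (x1 leaves); pivot element 1/3.
Divide row 4 by 1/3; eliminate column x3 from the other rows.
After both pivots, the entry at constraint row 4, column x2 is 3.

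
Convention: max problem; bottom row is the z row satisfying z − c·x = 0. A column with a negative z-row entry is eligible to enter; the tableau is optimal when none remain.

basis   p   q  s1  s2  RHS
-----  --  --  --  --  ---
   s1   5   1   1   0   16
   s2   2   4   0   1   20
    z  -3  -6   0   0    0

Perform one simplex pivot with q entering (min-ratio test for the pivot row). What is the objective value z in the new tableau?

Ratio test on column q — row 1: 16/1 = 16; row 2: 20/4 = 5. Minimum is 5 at row 2 (s2 leaves); pivot element 4.
Pivot on row 2; the z-row RHS becomes 0 − (-6)·5 = 30.

30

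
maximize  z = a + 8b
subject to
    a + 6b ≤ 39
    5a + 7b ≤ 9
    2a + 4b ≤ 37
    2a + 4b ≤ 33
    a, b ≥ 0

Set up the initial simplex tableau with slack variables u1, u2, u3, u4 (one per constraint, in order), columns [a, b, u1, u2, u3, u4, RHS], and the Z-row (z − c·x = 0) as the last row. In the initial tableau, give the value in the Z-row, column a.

-1

The Z-row carries the negated objective coefficients: the a entry is -1.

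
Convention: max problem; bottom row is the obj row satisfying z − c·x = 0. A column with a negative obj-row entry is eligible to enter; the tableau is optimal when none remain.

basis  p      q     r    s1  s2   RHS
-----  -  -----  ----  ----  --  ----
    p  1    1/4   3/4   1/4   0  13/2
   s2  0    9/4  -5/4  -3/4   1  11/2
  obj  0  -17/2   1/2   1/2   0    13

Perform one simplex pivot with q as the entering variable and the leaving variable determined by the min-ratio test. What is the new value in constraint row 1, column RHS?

53/9

Ratio test on column q — row 1: (13/2)/(1/4) = 26; row 2: (11/2)/(9/4) = 22/9. Minimum is 22/9 at row 2 (s2 leaves); pivot element 9/4.
Divide row 2 by 9/4; eliminate column q from the other rows.
Row 1 update in column RHS: 13/2 − (1/4)·(22/9) = 53/9.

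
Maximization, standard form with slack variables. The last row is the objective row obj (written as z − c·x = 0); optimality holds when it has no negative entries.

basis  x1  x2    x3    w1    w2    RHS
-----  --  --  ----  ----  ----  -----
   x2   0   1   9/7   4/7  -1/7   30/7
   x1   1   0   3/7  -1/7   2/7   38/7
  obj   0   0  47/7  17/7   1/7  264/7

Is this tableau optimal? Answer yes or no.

Every obj-row coefficient is ≥ 0, so the tableau is optimal.

yes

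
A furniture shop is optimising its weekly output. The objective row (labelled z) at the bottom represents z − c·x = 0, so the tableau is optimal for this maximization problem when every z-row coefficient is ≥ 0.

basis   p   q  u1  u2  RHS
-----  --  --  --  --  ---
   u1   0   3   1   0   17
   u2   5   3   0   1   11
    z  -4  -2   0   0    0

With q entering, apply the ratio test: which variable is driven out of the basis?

u2

Column q entries and ratios — u1: 17/3 = 17/3; u2: 11/3 = 11/3.
Smallest ratio is 11/3 in the row of u2, so u2 leaves.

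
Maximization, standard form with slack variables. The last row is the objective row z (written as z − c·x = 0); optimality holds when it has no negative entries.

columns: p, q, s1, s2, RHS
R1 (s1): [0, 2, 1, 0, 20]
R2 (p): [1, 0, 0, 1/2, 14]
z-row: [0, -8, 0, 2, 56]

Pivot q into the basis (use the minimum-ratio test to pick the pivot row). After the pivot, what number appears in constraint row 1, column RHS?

10

Ratio test on column q — row 1: 20/2 = 10; row 2: entry 0 ≤ 0. Minimum is 10 at row 1 (s1 leaves); pivot element 2.
Divide row 1 by 2; eliminate column q from the other rows.
In the new row 1, the RHS entry is the old entry divided by the pivot: 20/2 = 10.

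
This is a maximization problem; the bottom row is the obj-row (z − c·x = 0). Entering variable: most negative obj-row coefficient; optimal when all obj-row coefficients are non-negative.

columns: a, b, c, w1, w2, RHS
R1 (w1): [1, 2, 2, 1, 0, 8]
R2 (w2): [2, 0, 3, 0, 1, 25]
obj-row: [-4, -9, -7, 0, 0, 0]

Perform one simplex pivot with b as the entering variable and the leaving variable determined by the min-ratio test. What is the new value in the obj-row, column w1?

Ratio test on column b — row 1: 8/2 = 4; row 2: entry 0 ≤ 0. Minimum is 4 at row 1 (w1 leaves); pivot element 2.
Divide row 1 by 2; eliminate column b from the other rows.
obj-row update in column w1: 0 − (-9)·(1/2) = 9/2.

9/2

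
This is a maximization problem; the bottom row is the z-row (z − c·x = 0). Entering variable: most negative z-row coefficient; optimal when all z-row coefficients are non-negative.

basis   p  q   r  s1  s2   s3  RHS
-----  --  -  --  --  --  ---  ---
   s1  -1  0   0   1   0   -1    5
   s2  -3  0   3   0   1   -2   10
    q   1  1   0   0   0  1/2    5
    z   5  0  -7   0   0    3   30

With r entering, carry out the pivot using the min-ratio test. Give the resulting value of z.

Ratio test on column r — row 1: entry 0 ≤ 0; row 2: 10/3 = 10/3; row 3: entry 0 ≤ 0. Minimum is 10/3 at row 2 (s2 leaves); pivot element 3.
Pivot on row 2; the z-row RHS becomes 30 − (-7)·(10/3) = 160/3.

160/3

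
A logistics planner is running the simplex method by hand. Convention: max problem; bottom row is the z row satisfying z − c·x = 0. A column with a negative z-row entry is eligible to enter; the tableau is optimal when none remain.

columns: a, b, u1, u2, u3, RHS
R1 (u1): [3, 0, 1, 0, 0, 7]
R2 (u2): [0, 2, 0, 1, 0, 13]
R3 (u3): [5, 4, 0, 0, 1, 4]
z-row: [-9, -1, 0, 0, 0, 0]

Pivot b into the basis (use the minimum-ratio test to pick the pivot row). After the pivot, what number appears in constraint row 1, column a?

3

Ratio test on column b — row 1: entry 0 ≤ 0; row 2: 13/2 = 13/2; row 3: 4/4 = 1. Minimum is 1 at row 3 (u3 leaves); pivot element 4.
Divide row 3 by 4; eliminate column b from the other rows.
Row 1 update in column a: 3 − 0·(5/4) = 3.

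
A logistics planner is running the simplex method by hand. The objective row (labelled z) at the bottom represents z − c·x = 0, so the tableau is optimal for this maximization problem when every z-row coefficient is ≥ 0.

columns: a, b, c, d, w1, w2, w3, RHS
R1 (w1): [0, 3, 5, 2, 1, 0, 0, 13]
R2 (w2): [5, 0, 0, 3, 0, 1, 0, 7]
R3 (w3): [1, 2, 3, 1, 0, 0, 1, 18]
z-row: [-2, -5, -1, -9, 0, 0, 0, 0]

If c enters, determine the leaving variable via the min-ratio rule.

w1

Column c entries and ratios — w1: 13/5 = 13/5; w2: 0 ≤ 0, skip; w3: 18/3 = 6.
Smallest ratio is 13/5 in the row of w1, so w1 leaves.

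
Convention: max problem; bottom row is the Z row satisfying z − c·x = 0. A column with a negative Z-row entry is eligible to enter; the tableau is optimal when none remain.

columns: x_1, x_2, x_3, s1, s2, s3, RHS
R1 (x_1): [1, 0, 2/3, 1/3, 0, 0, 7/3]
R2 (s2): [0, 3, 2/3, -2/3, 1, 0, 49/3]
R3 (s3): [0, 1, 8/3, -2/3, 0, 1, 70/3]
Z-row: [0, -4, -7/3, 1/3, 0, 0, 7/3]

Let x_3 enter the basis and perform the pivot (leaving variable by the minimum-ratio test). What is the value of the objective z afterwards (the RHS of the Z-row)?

21/2

Ratio test on column x_3 — row 1: (7/3)/(2/3) = 7/2; row 2: (49/3)/(2/3) = 49/2; row 3: (70/3)/(8/3) = 35/4. Minimum is 7/2 at row 1 (x_1 leaves); pivot element 2/3.
Pivot on row 1; the Z-row RHS becomes 7/3 − (-7/3)·(7/2) = 21/2.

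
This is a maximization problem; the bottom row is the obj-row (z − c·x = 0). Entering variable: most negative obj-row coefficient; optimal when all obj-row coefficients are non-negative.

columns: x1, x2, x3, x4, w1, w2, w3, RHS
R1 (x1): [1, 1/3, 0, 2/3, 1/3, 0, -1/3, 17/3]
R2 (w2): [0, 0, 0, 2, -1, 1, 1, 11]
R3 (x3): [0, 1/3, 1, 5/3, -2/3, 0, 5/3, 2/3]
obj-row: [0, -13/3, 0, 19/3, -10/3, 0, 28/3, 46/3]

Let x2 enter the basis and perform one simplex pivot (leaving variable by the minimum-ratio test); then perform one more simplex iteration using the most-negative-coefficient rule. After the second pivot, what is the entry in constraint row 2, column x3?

-1

Ratio test on column x2 — row 1: (17/3)/(1/3) = 17; row 2: entry 0 ≤ 0; row 3: (2/3)/(1/3) = 2. Minimum is 2 at row 3 (x3 leaves); pivot element 1/3.
Divide row 3 by 1/3; eliminate column x2 from the other rows.
Second iteration: most negative obj-row entry is -12 in column w1, so w1 enters.
Ratio test on column w1 — row 1: 5/1 = 5; row 2: entry -1 ≤ 0; row 3: entry -2 ≤ 0. Minimum is 5 at row 1 (x1 leaves); pivot element 1.
Divide row 1 by 1; eliminate column w1 from the other rows.
After both pivots, the entry at constraint row 2, column x3 is -1.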